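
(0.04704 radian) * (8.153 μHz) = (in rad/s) 3.835e-07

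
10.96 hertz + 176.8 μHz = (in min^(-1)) 657.6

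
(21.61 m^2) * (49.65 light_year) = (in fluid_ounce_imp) 3.573e+23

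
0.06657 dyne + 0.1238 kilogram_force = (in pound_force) 0.2729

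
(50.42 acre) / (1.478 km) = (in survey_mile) 0.08578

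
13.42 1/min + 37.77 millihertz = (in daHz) 0.02614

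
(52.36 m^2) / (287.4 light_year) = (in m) 1.926e-17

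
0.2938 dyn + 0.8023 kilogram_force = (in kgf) 0.8023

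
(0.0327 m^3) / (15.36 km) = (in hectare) 2.129e-10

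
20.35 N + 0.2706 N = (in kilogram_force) 2.103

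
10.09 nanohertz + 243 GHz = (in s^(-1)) 2.43e+11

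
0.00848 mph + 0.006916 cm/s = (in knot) 0.007503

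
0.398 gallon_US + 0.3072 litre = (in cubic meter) 0.001814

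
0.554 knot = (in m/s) 0.285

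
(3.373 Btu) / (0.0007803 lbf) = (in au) 6.854e-06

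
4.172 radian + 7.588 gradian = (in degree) 245.9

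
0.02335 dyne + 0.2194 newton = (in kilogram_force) 0.02237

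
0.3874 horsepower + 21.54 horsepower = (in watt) 1.635e+04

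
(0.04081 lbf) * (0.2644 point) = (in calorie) 4.047e-06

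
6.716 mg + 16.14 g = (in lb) 0.0356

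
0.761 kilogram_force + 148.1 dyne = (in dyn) 7.464e+05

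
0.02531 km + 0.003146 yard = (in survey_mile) 0.01573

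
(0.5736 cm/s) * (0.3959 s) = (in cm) 0.2271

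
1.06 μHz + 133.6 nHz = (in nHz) 1194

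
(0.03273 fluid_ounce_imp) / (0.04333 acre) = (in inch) 2.088e-07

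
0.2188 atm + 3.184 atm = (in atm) 3.403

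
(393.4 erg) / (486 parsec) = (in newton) 2.623e-24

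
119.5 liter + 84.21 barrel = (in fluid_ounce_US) 4.568e+05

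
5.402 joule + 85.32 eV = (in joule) 5.402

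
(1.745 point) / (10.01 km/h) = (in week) 3.661e-10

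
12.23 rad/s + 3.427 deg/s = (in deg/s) 704.2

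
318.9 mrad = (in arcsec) 6.578e+04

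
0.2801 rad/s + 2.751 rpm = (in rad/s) 0.5682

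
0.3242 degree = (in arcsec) 1167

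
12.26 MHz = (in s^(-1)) 1.226e+07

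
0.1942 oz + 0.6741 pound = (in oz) 10.98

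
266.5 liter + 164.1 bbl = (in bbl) 165.8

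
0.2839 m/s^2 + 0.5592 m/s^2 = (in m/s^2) 0.8431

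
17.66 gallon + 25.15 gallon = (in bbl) 1.019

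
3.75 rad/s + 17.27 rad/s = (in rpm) 200.7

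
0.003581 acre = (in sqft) 156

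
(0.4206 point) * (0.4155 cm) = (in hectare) 6.165e-11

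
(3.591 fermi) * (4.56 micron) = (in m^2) 1.637e-20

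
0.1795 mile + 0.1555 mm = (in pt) 8.189e+05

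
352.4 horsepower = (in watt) 2.628e+05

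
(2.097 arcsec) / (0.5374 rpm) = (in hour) 5.018e-08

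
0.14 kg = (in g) 140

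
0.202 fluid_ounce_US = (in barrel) 3.757e-05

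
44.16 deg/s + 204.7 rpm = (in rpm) 212.1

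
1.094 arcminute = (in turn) 5.065e-05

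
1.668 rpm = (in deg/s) 10.01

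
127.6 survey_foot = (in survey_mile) 0.02417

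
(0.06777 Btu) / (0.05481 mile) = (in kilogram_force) 0.08266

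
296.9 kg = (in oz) 1.047e+04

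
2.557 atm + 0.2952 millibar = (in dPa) 2.591e+06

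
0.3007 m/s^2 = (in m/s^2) 0.3007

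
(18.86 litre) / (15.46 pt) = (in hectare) 0.0003458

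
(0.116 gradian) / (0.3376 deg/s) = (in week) 5.113e-07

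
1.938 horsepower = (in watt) 1445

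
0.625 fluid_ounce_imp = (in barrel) 0.0001117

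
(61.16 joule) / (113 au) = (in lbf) 8.133e-13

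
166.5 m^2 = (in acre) 0.04114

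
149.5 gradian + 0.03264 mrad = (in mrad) 2348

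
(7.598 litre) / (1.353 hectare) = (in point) 0.001592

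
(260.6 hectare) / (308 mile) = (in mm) 5257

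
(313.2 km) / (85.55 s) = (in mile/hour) 8189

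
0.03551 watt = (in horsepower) 4.762e-05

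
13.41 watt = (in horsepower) 0.01798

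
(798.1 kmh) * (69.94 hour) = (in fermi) 5.582e+22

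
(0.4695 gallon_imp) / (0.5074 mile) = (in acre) 6.459e-10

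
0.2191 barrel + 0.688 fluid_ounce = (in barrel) 0.2192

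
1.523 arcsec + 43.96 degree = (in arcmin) 2638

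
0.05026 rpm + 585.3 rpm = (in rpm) 585.4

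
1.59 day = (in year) 0.004356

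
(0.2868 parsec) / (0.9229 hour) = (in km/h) 9.589e+12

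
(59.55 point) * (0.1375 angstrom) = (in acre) 7.138e-17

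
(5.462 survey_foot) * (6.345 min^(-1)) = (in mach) 0.000517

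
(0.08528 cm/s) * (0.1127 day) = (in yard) 9.081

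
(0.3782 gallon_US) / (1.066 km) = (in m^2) 1.343e-06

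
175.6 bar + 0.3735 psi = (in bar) 175.6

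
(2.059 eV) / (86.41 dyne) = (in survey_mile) 2.372e-19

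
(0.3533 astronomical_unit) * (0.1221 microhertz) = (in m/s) 6453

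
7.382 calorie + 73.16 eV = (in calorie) 7.382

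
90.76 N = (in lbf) 20.4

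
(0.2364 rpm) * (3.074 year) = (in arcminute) 8.25e+09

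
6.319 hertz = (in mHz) 6319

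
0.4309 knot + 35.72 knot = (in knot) 36.15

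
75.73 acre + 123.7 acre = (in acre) 199.4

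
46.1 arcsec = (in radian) 0.0002235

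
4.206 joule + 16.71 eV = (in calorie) 1.005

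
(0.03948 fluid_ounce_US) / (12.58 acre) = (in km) 2.293e-14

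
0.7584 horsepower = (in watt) 565.5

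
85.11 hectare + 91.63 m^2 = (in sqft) 9.162e+06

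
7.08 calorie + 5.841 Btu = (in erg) 6.192e+10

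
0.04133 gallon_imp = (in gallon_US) 0.04964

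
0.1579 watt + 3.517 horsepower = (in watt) 2623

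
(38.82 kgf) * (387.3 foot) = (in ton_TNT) 1.074e-05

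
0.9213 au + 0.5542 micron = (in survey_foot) 4.522e+11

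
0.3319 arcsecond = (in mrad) 0.001609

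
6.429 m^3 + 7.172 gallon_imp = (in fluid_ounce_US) 2.185e+05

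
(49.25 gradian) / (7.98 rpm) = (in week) 1.531e-06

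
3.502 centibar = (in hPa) 35.02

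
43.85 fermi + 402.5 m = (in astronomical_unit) 2.691e-09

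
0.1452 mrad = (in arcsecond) 29.95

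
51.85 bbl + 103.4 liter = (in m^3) 8.347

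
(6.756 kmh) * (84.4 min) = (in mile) 5.905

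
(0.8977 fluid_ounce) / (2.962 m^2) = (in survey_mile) 5.569e-09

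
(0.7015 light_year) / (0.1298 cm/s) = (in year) 1.621e+11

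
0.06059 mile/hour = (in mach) 7.955e-05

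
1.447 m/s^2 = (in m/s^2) 1.447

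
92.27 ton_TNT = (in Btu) 3.659e+08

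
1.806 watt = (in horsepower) 0.002422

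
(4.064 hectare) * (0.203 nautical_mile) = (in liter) 1.528e+10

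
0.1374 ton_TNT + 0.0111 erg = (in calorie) 1.374e+08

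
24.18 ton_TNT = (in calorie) 2.418e+10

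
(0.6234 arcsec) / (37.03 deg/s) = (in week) 7.732e-12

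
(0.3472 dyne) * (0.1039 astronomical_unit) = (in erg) 5.397e+11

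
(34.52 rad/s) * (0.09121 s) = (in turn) 0.5011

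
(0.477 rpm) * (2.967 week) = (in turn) 1.427e+04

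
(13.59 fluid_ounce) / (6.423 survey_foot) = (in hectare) 2.053e-08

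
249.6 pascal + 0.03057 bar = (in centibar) 3.307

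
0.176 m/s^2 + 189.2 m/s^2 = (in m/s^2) 189.4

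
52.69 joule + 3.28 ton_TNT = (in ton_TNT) 3.28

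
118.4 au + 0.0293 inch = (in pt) 5.021e+16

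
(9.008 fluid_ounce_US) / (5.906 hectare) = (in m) 4.511e-09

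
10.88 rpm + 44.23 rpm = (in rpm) 55.11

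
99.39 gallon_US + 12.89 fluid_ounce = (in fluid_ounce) 1.273e+04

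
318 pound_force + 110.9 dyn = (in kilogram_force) 144.2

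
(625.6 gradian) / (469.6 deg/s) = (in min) 0.01998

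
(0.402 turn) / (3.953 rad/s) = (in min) 0.01065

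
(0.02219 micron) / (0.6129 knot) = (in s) 7.038e-08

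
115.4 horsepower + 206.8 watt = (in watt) 8.626e+04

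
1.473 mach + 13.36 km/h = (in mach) 1.484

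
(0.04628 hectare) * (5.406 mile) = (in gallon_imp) 8.857e+08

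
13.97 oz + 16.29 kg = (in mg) 1.669e+07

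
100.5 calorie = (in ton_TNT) 1.005e-07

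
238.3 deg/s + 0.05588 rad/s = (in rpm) 40.25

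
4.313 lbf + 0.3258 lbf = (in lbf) 4.639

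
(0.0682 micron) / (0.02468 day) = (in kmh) 1.151e-10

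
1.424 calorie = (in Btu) 0.005647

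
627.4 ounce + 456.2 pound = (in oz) 7927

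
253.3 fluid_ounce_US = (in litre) 7.491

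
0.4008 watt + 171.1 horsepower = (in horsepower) 171.1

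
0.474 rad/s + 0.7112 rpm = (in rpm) 5.238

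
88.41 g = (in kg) 0.08841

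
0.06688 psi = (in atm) 0.004551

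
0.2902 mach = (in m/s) 98.81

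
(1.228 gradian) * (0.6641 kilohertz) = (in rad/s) 12.81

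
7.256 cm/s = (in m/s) 0.07256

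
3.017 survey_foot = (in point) 2607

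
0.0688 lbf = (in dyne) 3.06e+04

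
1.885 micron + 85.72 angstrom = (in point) 0.005368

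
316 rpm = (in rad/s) 33.09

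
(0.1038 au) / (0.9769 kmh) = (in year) 1815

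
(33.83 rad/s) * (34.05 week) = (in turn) 1.109e+08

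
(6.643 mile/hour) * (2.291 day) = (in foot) 1.929e+06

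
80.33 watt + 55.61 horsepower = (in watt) 4.155e+04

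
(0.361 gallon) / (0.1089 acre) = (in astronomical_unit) 2.073e-17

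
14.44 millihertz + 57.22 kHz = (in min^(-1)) 3.433e+06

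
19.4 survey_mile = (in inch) 1.229e+06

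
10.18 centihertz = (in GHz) 1.018e-10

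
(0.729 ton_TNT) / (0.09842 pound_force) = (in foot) 2.286e+10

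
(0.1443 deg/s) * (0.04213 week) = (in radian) 64.17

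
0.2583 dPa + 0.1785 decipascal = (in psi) 6.335e-06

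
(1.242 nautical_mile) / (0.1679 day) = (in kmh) 0.5708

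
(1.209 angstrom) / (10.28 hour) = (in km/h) 1.176e-14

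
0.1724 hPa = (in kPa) 0.01724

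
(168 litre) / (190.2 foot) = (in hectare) 2.898e-07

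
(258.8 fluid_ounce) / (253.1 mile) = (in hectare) 1.879e-12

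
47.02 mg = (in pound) 0.0001037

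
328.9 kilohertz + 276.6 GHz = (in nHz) 2.766e+20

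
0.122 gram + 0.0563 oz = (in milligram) 1718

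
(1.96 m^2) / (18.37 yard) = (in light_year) 1.233e-17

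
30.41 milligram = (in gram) 0.03041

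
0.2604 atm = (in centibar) 26.39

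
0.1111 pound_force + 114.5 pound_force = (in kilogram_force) 51.99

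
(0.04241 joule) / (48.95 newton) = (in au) 5.791e-15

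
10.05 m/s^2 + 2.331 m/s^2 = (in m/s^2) 12.38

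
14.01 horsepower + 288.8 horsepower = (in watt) 2.258e+05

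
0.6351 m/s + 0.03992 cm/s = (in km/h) 2.288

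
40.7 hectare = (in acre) 100.6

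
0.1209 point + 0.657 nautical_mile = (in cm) 1.217e+05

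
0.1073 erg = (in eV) 6.697e+10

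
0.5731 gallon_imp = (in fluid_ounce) 88.1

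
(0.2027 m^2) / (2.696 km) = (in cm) 0.007519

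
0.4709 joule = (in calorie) 0.1125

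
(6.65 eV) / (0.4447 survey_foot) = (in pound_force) 1.767e-18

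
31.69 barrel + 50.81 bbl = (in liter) 1.312e+04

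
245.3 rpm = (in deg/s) 1472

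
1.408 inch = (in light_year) 3.78e-18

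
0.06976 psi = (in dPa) 4810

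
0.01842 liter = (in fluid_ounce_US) 0.6229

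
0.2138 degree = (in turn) 0.0005939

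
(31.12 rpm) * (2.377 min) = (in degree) 2.663e+04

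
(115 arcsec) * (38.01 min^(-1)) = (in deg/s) 0.02024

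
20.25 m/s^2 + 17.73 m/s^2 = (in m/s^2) 37.98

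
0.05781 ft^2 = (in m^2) 0.005371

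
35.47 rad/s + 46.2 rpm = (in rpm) 384.9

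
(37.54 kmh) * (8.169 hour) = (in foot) 1.006e+06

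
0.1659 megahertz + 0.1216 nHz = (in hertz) 1.659e+05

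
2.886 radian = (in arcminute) 9921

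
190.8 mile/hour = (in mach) 0.2505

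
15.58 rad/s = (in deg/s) 892.7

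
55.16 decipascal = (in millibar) 0.05516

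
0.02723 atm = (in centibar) 2.759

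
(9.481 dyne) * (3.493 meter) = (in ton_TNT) 7.915e-14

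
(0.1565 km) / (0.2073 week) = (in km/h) 0.004494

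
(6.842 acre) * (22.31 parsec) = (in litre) 1.906e+25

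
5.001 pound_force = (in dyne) 2.225e+06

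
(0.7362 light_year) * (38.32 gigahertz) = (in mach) 7.838e+23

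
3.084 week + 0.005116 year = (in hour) 562.9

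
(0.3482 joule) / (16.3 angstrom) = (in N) 2.136e+08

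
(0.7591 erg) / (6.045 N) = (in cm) 1.256e-06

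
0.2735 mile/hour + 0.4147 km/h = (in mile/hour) 0.5312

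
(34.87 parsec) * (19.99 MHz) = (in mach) 6.317e+22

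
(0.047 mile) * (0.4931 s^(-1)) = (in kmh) 134.3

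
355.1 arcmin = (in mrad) 103.3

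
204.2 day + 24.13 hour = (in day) 205.2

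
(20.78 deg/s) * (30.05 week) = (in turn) 1.049e+06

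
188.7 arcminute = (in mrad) 54.89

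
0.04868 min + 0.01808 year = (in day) 6.599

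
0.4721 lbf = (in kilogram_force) 0.2141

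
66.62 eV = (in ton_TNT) 2.551e-27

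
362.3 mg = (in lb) 0.0007987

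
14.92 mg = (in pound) 3.289e-05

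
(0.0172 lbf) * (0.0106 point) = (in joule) 2.861e-07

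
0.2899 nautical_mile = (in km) 0.5369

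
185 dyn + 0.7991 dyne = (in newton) 0.001858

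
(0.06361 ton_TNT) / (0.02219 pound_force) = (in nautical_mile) 1.456e+06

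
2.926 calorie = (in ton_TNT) 2.926e-09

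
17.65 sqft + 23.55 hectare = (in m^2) 2.355e+05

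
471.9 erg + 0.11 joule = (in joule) 0.11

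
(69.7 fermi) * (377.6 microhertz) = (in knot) 5.116e-17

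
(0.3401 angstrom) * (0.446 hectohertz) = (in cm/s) 1.517e-07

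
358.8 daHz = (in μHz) 3.588e+09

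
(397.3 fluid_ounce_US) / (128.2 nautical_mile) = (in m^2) 4.949e-08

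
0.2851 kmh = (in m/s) 0.07919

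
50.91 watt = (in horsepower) 0.06827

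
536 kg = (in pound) 1182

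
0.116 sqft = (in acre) 2.663e-06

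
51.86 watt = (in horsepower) 0.06955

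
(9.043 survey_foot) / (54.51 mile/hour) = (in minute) 0.001885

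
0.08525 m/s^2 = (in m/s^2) 0.08525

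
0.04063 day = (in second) 3510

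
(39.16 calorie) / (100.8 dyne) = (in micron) 1.625e+11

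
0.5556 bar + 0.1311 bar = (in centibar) 68.67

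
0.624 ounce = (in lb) 0.039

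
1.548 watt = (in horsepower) 0.002076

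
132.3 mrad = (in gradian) 8.422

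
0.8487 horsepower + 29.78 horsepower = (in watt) 2.284e+04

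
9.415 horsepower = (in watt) 7021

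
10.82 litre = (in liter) 10.82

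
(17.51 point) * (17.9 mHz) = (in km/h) 0.0003981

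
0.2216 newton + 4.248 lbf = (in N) 19.12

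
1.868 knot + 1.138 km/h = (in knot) 2.482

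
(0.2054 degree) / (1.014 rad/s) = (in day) 4.092e-08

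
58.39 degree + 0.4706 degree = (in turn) 0.1635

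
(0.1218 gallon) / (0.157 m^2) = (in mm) 2.937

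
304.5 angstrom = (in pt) 8.631e-05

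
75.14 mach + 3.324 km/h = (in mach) 75.14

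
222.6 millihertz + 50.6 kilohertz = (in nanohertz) 5.06e+13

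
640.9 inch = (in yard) 17.8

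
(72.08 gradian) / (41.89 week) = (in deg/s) 2.561e-06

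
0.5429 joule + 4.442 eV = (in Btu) 0.0005146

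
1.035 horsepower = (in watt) 771.8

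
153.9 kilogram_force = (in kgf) 153.9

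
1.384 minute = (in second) 83.04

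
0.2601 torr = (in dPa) 346.8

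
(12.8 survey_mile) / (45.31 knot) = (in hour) 0.2455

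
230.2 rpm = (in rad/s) 24.11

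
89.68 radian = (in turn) 14.27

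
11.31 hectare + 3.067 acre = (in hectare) 12.55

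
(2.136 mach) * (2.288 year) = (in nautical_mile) 2.834e+07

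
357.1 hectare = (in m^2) 3.571e+06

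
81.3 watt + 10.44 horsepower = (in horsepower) 10.55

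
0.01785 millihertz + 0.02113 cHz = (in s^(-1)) 0.0002291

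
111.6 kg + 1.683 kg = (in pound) 249.7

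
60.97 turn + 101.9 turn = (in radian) 1023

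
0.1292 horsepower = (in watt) 96.34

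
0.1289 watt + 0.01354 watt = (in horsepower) 0.000191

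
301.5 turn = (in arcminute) 6.512e+06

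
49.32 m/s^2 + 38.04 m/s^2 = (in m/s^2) 87.36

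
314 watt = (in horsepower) 0.4211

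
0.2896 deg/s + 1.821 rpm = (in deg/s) 11.22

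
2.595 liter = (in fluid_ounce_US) 87.75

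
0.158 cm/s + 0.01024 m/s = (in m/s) 0.01182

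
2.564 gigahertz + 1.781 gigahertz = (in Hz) 4.345e+09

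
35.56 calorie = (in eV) 9.286e+20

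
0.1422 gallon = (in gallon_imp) 0.1184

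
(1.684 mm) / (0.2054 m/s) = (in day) 9.489e-08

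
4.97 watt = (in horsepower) 0.006665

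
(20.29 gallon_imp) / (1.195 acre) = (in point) 0.05407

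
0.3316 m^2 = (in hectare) 3.316e-05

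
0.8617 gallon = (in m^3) 0.003262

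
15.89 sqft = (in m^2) 1.476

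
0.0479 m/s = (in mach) 0.0001407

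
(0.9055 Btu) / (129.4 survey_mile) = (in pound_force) 0.001031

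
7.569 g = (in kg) 0.007569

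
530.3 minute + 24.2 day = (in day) 24.57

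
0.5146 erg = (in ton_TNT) 1.23e-17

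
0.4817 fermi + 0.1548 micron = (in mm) 0.0001548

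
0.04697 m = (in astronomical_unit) 3.14e-13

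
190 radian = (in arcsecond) 3.919e+07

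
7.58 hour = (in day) 0.3158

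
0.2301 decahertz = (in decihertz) 23.01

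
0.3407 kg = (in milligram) 3.407e+05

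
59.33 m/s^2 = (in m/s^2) 59.33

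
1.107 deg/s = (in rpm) 0.1845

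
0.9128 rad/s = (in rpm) 8.717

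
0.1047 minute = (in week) 1.039e-05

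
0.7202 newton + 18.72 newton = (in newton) 19.44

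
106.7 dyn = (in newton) 0.001067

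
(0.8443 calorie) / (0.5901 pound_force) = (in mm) 1346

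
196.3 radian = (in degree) 1.125e+04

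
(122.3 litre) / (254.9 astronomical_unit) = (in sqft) 3.452e-14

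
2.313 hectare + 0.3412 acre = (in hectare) 2.451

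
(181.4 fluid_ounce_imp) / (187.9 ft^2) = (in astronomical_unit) 1.974e-15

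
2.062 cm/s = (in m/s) 0.02062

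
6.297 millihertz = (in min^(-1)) 0.3778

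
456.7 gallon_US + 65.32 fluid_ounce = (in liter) 1731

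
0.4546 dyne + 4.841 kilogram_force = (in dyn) 4.747e+06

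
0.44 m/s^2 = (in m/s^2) 0.44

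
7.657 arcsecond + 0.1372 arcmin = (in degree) 0.004414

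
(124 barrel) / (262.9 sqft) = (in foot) 2.648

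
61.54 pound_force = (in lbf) 61.54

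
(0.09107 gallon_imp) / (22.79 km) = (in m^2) 1.817e-08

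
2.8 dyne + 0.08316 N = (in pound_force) 0.0187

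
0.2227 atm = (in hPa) 225.7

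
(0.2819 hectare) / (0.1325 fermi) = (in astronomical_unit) 1.422e+08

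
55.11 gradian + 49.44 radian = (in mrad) 5.031e+04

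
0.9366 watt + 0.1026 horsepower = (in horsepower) 0.1039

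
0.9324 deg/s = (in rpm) 0.1554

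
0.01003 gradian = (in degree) 0.009027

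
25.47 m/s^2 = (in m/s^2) 25.47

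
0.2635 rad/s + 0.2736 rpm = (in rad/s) 0.2922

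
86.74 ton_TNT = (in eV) 2.265e+30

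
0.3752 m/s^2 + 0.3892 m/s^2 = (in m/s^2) 0.7644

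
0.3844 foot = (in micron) 1.172e+05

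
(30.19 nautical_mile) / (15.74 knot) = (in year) 0.000219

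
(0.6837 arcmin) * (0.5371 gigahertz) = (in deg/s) 6.12e+06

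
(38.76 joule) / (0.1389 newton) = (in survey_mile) 0.1734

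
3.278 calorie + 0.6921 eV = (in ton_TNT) 3.278e-09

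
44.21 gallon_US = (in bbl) 1.053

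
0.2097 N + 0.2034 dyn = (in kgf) 0.02138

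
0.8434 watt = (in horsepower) 0.001131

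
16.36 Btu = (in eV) 1.077e+23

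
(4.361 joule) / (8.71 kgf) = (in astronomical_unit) 3.413e-13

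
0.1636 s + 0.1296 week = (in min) 1306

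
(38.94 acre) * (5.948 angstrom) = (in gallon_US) 0.02476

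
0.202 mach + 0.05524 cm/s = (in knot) 133.7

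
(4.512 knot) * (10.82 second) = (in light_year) 2.655e-15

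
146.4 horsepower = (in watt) 1.092e+05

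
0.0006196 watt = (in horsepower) 8.309e-07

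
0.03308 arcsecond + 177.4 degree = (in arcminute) 1.064e+04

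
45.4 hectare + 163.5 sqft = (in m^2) 4.54e+05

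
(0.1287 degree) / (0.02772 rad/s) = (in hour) 2.251e-05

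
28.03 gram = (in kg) 0.02803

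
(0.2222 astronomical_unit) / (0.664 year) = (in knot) 3086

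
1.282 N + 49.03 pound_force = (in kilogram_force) 22.37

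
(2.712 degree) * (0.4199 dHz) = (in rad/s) 0.001988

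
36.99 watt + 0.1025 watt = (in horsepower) 0.04974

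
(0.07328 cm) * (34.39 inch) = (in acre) 1.582e-07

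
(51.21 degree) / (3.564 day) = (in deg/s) 0.0001663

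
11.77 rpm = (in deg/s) 70.62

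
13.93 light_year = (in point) 3.736e+20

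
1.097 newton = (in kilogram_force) 0.1119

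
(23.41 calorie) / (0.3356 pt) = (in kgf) 8.436e+04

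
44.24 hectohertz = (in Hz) 4424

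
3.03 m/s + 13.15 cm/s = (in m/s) 3.161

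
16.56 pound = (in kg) 7.511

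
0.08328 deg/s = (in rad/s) 0.001454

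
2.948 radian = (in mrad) 2948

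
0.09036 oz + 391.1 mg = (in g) 2.953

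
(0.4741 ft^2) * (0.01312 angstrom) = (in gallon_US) 1.527e-11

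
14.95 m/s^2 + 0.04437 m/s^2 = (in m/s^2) 14.99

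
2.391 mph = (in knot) 2.078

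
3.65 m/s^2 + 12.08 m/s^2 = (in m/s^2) 15.73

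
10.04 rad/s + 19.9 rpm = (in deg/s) 694.6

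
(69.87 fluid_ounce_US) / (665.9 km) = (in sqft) 3.34e-08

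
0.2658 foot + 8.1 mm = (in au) 5.957e-13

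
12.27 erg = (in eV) 7.658e+12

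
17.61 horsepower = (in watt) 1.313e+04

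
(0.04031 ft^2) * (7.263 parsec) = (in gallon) 2.217e+17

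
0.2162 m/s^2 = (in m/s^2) 0.2162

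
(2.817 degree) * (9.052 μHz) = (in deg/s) 2.55e-05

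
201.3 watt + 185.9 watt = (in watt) 387.2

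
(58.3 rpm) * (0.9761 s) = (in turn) 0.9484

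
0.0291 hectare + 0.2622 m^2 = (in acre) 0.07197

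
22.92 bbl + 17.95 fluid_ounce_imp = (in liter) 3644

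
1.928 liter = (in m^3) 0.001928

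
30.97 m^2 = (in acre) 0.007653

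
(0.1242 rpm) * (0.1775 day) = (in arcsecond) 4.114e+07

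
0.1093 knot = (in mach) 0.0001651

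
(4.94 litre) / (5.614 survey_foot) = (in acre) 7.134e-07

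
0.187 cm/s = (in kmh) 0.006732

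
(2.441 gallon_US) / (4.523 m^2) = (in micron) 2043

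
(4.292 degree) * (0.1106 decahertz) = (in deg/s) 4.747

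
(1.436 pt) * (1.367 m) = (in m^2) 0.0006925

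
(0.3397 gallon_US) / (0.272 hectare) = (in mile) 2.938e-10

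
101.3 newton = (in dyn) 1.013e+07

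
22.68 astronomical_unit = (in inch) 1.336e+14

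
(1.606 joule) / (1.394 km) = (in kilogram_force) 0.0001175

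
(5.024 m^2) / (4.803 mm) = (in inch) 4.118e+04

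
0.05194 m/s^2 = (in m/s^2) 0.05194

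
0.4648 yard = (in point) 1205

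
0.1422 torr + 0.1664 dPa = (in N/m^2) 18.98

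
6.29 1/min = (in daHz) 0.01048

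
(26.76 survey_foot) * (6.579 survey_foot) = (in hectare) 0.001636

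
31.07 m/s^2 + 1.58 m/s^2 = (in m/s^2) 32.65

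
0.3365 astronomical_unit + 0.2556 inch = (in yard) 5.505e+10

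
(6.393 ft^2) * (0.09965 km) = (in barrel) 372.3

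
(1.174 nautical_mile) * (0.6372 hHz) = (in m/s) 1.385e+05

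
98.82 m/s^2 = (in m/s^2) 98.82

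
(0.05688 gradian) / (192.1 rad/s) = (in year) 1.475e-13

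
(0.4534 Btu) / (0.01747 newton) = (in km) 27.38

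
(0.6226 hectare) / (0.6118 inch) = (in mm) 4.007e+08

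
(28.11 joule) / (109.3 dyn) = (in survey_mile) 15.98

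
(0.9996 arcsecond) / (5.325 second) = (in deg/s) 5.214e-05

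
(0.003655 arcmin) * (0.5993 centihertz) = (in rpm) 6.085e-08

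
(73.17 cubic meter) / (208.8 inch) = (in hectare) 0.00138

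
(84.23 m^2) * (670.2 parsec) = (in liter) 1.742e+24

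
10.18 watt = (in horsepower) 0.01365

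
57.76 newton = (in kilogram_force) 5.89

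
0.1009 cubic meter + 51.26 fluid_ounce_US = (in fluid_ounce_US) 3463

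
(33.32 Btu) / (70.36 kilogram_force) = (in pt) 1.444e+05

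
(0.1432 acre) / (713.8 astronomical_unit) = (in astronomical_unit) 3.628e-23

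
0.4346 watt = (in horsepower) 0.0005828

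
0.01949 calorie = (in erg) 8.155e+05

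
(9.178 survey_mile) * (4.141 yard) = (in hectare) 5.593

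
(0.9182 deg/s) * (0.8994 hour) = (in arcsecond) 1.07e+07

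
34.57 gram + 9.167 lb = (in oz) 147.9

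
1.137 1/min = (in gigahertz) 1.895e-11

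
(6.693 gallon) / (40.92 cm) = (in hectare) 6.192e-06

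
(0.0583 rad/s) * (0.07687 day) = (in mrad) 3.872e+05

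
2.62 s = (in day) 3.032e-05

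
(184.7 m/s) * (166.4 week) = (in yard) 2.033e+10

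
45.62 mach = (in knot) 3.019e+04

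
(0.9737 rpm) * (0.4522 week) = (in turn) 4438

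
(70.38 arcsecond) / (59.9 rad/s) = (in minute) 9.494e-08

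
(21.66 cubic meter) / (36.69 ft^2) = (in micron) 6.354e+06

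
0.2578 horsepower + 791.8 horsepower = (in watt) 5.906e+05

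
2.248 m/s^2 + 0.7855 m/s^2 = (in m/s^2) 3.034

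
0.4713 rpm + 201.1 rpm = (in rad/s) 21.11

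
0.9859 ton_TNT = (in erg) 4.125e+16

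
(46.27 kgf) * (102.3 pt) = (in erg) 1.638e+08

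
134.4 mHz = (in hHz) 0.001344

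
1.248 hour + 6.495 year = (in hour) 5.69e+04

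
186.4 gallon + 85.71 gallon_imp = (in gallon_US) 289.3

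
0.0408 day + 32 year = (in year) 32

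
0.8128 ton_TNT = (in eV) 2.123e+28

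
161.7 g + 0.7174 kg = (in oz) 31.01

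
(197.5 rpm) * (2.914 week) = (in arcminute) 1.253e+11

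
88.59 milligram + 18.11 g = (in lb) 0.04012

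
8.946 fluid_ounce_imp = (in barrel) 0.001599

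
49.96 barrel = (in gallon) 2098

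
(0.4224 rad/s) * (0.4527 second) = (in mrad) 191.2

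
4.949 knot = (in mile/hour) 5.695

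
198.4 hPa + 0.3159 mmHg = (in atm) 0.1962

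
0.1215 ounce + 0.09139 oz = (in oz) 0.2129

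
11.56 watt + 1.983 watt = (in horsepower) 0.01816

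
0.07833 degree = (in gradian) 0.08703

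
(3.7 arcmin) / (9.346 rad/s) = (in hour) 3.199e-08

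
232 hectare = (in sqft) 2.497e+07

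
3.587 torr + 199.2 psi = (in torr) 1.031e+04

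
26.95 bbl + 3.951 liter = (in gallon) 1133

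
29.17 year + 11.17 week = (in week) 1532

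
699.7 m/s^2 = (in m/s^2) 699.7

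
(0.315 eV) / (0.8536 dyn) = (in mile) 3.674e-18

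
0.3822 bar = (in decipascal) 3.822e+05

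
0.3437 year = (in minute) 1.806e+05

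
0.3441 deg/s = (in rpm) 0.05735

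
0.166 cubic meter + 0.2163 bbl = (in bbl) 1.26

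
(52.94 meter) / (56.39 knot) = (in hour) 0.0005069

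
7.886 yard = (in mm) 7211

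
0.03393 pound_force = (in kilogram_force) 0.01539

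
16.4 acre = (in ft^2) 7.144e+05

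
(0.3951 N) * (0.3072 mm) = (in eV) 7.576e+14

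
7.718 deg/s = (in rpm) 1.286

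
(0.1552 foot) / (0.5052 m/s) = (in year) 2.969e-09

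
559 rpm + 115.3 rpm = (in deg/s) 4046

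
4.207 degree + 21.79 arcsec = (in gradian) 4.681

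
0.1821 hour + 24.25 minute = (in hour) 0.5863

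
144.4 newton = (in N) 144.4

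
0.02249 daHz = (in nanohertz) 2.249e+08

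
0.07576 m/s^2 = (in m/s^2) 0.07576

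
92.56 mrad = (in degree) 5.303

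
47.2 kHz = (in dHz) 4.72e+05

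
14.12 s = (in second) 14.12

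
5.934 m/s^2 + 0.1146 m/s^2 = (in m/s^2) 6.049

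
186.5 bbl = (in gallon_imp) 6522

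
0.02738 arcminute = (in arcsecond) 1.643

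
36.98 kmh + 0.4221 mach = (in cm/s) 1.54e+04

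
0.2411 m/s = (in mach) 0.0007081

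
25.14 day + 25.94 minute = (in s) 2.174e+06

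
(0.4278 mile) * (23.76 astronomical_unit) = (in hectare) 2.447e+11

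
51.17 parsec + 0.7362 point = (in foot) 5.18e+18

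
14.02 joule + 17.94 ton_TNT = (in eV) 4.685e+29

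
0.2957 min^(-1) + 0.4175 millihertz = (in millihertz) 5.346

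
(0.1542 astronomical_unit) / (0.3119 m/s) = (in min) 1.233e+09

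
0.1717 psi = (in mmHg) 8.879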